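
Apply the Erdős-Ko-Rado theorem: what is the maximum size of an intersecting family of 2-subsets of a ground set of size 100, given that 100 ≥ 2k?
max |F| = C(99, 1) = 99

Erdős-Ko-Rado (1961): when n ≥ 2k, max |F| = C(n−1, k−1). The bound is attained by the star {A : i ∈ A} for any fixed i ∈ [n]. Here C(100−1, 2−1) = C(99, 1) = 99.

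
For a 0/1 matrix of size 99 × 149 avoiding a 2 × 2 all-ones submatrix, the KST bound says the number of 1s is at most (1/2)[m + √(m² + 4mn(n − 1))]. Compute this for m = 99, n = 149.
z(99, 149; 2, 2) ≤ (1/2)[99 + √(99² + 4·99·149·148)] = (1/2)[99 + √8742393] = 1527.8769

Kővári–Sós–Turán: let r_1, ..., r_99 be the row sums and z = Σ r_i the total number of 1s. Each pair of columns can share at most one row with both entries 1 (else a 2×2 all-ones block appears), so Σ_i C(r_i, 2) ≤ C(149, 2) = 11026. By convexity Σ_i C(r_i, 2) ≥ 99·C(z/99, 2) = z(z − 99)/(2·99), giving z² − 99z − 99·149·148 ≤ 0 and hence z ≤ (1/2)[99 + √(9801 + 4·2183148)] = (1/2)[99 + √8742393] ≈ (1/2)(99 + 2956.7538) = 1527.8769.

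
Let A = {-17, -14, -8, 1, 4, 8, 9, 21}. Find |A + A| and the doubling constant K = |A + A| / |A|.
K = |A + A| / |A| = 33/8

Enumerate A + A = {a + b : a, b ∈ A}. With |A| = 8, there are |A|^2 = 64 ordered sum pairs; collecting distinct values, A + A = {-34, -31, -28, -25, -22, -16, -13, -10, -9, -8, -7, -6, -5, -4, 0, 1, 2, 4, 5, 7, 8, 9, 10, 12, 13, 16, 17, 18, 22, 25, 29, 30, 42}, so |A + A| = 33. Thus K = 33/8. For comparison, the minimum possible |A + A| over all 8-element sets is 2·8 − 1 = 15 (so min K = 15/8), attained only by arithmetic progressions.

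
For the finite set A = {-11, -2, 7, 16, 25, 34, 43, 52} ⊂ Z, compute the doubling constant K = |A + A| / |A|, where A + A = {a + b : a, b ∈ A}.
K = |A + A| / |A| = 15/8

Enumerate A + A = {a + b : a, b ∈ A}. With |A| = 8, there are |A|^2 = 64 ordered sum pairs; collecting distinct values, A + A = {-22, -13, -4, 5, 14, 23, 32, 41, 50, 59, 68, 77, 86, 95, 104}, so |A + A| = 15. Thus K = 15/8. Here |A + A| = 2|A| − 1 = 15, the minimum possible — so K = 15/8 is minimal, which holds iff A is an arithmetic progression.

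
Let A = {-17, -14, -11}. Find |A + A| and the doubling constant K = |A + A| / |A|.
K = |A + A| / |A| = 5/3

Enumerate A + A = {a + b : a, b ∈ A}. With |A| = 3, there are |A|^2 = 9 ordered sum pairs; collecting distinct values, A + A = {-34, -31, -28, -25, -22}, so |A + A| = 5. Thus K = 5/3. Here |A + A| = 2|A| − 1 = 5, the minimum possible — so K = 5/3 is minimal, which holds iff A is an arithmetic progression.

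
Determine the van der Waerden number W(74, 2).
W(74, 2) = 74 + 1 = 75

A 2-term AP is any pair of integers, so a monochromatic 2-AP exists iff some colour is used at least twice. With 74 colours, the colouring i ↦ i on {1, ..., 74} uses each colour once, avoiding any monochromatic pair, so W(74, 2) > 74. For {1, ..., 75}, pigeonhole forces two integers of the same colour, which form a monochromatic 2-AP. Hence W(74, 2) = 75.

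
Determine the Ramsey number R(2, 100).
R(2, 100) = 100

R(2, k) = k for all k ≥ 2: in a 2-colouring of K_k, either some edge is red (a red K_2) or all edges are blue (a blue K_k). And K_{99} coloured all-blue has no blue K_100, so R(2, 100) > 99. Hence R(2, 100) = 100.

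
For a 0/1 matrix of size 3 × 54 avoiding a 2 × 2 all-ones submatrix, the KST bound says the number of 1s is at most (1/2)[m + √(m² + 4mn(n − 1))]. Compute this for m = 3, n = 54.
z(3, 54; 2, 2) ≤ (1/2)[3 + √(3² + 4·3·54·53)] = (1/2)[3 + √34353] = 94.1728

Kővári–Sós–Turán: let r_1, ..., r_3 be the row sums and z = Σ r_i the total number of 1s. Each pair of columns can share at most one row with both entries 1 (else a 2×2 all-ones block appears), so Σ_i C(r_i, 2) ≤ C(54, 2) = 1431. By convexity Σ_i C(r_i, 2) ≥ 3·C(z/3, 2) = z(z − 3)/(2·3), giving z² − 3z − 3·54·53 ≤ 0 and hence z ≤ (1/2)[3 + √(9 + 4·8586)] = (1/2)[3 + √34353] ≈ (1/2)(3 + 185.3456) = 94.1728.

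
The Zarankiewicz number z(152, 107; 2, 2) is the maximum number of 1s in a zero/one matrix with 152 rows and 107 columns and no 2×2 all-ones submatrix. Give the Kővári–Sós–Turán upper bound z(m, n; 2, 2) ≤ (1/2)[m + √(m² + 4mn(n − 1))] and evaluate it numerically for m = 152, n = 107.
z(152, 107; 2, 2) ≤ (1/2)[152 + √(152² + 4·152·107·106)] = (1/2)[152 + √6919040] = 1391.2034

Kővári–Sós–Turán: let r_1, ..., r_152 be the row sums and z = Σ r_i the total number of 1s. Each pair of columns can share at most one row with both entries 1 (else a 2×2 all-ones block appears), so Σ_i C(r_i, 2) ≤ C(107, 2) = 5671. By convexity Σ_i C(r_i, 2) ≥ 152·C(z/152, 2) = z(z − 152)/(2·152), giving z² − 152z − 152·107·106 ≤ 0 and hence z ≤ (1/2)[152 + √(23104 + 4·1723984)] = (1/2)[152 + √6919040] ≈ (1/2)(152 + 2630.4068) = 1391.2034.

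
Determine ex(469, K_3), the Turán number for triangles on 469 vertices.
ex(469, K_3) = ⌊469^2/4⌋ = 54990

Mantel (1907): a triangle-free graph on n vertices has at most ⌊n^2/4⌋ edges, with equality for the complete bipartite graph K_{⌊n/2⌋, ⌈n/2⌉}. For n = 469: ⌊469^2/4⌋ = ⌊219961/4⌋ = 54990. The extremal graph is K_{234, 235}, which has 234·235 = 54990 edges.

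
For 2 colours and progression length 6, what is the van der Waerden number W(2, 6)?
W(2, 6) = 1132

W(2, 6) = 1132. The lower bound W(2, 6) > 1131 comes from an explicit good 2-colouring of [1, 1131]; the upper bound W(2, 6) ≤ 1132 was verified by exhaustive search over 2-colourings of [1, 1132].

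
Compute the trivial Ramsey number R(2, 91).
R(2, 91) = 91

R(2, k) = k for all k ≥ 2: in a 2-colouring of K_k, either some edge is red (a red K_2) or all edges are blue (a blue K_k). And K_{90} coloured all-blue has no blue K_91, so R(2, 91) > 90. Hence R(2, 91) = 91.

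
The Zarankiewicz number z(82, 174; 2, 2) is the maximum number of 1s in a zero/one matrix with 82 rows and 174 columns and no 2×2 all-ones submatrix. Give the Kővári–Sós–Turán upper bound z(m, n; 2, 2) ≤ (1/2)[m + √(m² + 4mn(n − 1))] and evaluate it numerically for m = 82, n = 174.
z(82, 174; 2, 2) ≤ (1/2)[82 + √(82² + 4·82·174·173)] = (1/2)[82 + √9880180] = 1612.6377

Kővári–Sós–Turán: let r_1, ..., r_82 be the row sums and z = Σ r_i the total number of 1s. Each pair of columns can share at most one row with both entries 1 (else a 2×2 all-ones block appears), so Σ_i C(r_i, 2) ≤ C(174, 2) = 15051. By convexity Σ_i C(r_i, 2) ≥ 82·C(z/82, 2) = z(z − 82)/(2·82), giving z² − 82z − 82·174·173 ≤ 0 and hence z ≤ (1/2)[82 + √(6724 + 4·2468364)] = (1/2)[82 + √9880180] ≈ (1/2)(82 + 3143.2754) = 1612.6377.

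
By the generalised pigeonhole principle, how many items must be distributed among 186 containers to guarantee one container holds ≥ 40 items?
n = (40 − 1)·186 + 1 = 7255

By the generalised pigeonhole principle, to guarantee some box contains ≥ r objects we need more than (r − 1) · k objects total. Threshold: n = (r − 1) · k + 1. With r = 40 and k = 186: n = 39 · 186 + 1 = 7254 + 1 = 7255. For n = 7254 = 39 · 186, we can put exactly 39 objects in every box, avoiding 40 in any single one — so 7255 is tight.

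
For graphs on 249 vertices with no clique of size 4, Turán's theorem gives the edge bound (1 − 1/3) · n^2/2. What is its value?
Turán density bound = (2/3) · 249^2/2 = 20667

Turán's theorem: ex(n, K_{r+1}) is achieved by the complete r-partite Turán graph T(n, r) with parts as balanced as possible, and is at most (1 − 1/r) · n^2/2. For r = 3, n = 249: the density bound is (2/3) · 62001/2 = 20667. Since 3 ∣ 249, the Turán graph T(249, 3) has parts of equal size 83, and its edge count e(T(249, 3)) = 20667 attains the density bound exactly.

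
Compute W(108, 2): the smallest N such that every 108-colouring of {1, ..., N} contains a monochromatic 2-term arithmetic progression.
W(108, 2) = 108 + 1 = 109

A 2-term AP is any pair of integers, so a monochromatic 2-AP exists iff some colour is used at least twice. With 108 colours, the colouring i ↦ i on {1, ..., 108} uses each colour once, avoiding any monochromatic pair, so W(108, 2) > 108. For {1, ..., 109}, pigeonhole forces two integers of the same colour, which form a monochromatic 2-AP. Hence W(108, 2) = 109.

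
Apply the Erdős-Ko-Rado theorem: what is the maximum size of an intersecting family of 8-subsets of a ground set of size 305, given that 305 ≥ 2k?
max |F| = C(304, 7) = 44408675593360

Erdős-Ko-Rado (1961): when n ≥ 2k, max |F| = C(n−1, k−1). The bound is attained by the star {A : i ∈ A} for any fixed i ∈ [n]. Here C(305−1, 8−1) = C(304, 7) = 44408675593360.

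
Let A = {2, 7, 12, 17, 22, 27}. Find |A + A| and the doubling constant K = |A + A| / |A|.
K = |A + A| / |A| = 11/6

Enumerate A + A = {a + b : a, b ∈ A}. With |A| = 6, there are |A|^2 = 36 ordered sum pairs; collecting distinct values, A + A = {4, 9, 14, 19, 24, 29, 34, 39, 44, 49, 54}, so |A + A| = 11. Thus K = 11/6. Here |A + A| = 2|A| − 1 = 11, the minimum possible — so K = 11/6 is minimal, which holds iff A is an arithmetic progression.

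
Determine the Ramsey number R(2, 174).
R(2, 174) = 174

R(2, k) = k for all k ≥ 2: in a 2-colouring of K_k, either some edge is red (a red K_2) or all edges are blue (a blue K_k). And K_{173} coloured all-blue has no blue K_174, so R(2, 174) > 173. Hence R(2, 174) = 174.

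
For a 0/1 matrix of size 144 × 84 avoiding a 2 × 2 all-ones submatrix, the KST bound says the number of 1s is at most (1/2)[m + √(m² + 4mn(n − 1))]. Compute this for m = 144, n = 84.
z(144, 84; 2, 2) ≤ (1/2)[144 + √(144² + 4·144·84·83)] = (1/2)[144 + √4036608] = 1076.5656

Kővári–Sós–Turán: let r_1, ..., r_144 be the row sums and z = Σ r_i the total number of 1s. Each pair of columns can share at most one row with both entries 1 (else a 2×2 all-ones block appears), so Σ_i C(r_i, 2) ≤ C(84, 2) = 3486. By convexity Σ_i C(r_i, 2) ≥ 144·C(z/144, 2) = z(z − 144)/(2·144), giving z² − 144z − 144·84·83 ≤ 0 and hence z ≤ (1/2)[144 + √(20736 + 4·1003968)] = (1/2)[144 + √4036608] ≈ (1/2)(144 + 2009.1312) = 1076.5656.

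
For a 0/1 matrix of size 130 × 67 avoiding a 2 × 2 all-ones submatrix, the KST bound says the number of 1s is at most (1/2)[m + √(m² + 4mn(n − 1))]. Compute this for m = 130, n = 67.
z(130, 67; 2, 2) ≤ (1/2)[130 + √(130² + 4·130·67·66)] = (1/2)[130 + √2316340] = 825.9763

Kővári–Sós–Turán: let r_1, ..., r_130 be the row sums and z = Σ r_i the total number of 1s. Each pair of columns can share at most one row with both entries 1 (else a 2×2 all-ones block appears), so Σ_i C(r_i, 2) ≤ C(67, 2) = 2211. By convexity Σ_i C(r_i, 2) ≥ 130·C(z/130, 2) = z(z − 130)/(2·130), giving z² − 130z − 130·67·66 ≤ 0 and hence z ≤ (1/2)[130 + √(16900 + 4·574860)] = (1/2)[130 + √2316340] ≈ (1/2)(130 + 1521.9527) = 825.9763.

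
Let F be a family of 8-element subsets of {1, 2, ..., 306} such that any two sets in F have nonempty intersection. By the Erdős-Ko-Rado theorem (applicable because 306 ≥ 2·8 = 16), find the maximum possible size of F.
max |F| = C(305, 7) = 45451832402600

Erdős-Ko-Rado (1961): when n ≥ 2k, max |F| = C(n−1, k−1). The bound is attained by the star {A : i ∈ A} for any fixed i ∈ [n]. Here C(306−1, 8−1) = C(305, 7) = 45451832402600.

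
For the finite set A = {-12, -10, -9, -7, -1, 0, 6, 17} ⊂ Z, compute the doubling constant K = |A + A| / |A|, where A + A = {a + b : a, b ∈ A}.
K = |A + A| / |A| = 32/8 = 4

Enumerate A + A = {a + b : a, b ∈ A}. With |A| = 8, there are |A|^2 = 64 ordered sum pairs; collecting distinct values, A + A = {-24, -22, -21, -20, -19, -18, -17, -16, -14, -13, -12, -11, -10, -9, -8, -7, -6, -4, -3, -2, -1, 0, 5, 6, 7, 8, 10, 12, 16, 17, 23, 34}, so |A + A| = 32. Thus K = 32/8 = 4. For comparison, the minimum possible |A + A| over all 8-element sets is 2·8 − 1 = 15 (so min K = 15/8), attained only by arithmetic progressions.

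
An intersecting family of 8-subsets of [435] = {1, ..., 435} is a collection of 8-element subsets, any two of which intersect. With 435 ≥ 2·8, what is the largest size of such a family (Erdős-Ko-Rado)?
max |F| = C(434, 7) = 548122491526896

Erdős-Ko-Rado (1961): when n ≥ 2k, max |F| = C(n−1, k−1). The bound is attained by the star {A : i ∈ A} for any fixed i ∈ [n]. Here C(435−1, 8−1) = C(434, 7) = 548122491526896.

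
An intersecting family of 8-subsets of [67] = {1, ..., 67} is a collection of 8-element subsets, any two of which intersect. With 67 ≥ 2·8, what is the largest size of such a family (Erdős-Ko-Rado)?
max |F| = C(66, 7) = 778789440

The Erdős-Ko-Rado theorem states: for n ≥ 2k, an intersecting family of k-subsets of an n-element set has size at most C(n − 1, k − 1), with equality for 'star' families {A ⊆ [n] : |A| = k, i ∈ A} (fix an element i). For n = 67, k = 8: C(66, 7) = 778789440.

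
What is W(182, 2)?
W(182, 2) = 182 + 1 = 183

A 2-term AP is any pair of integers, so a monochromatic 2-AP exists iff some colour is used at least twice. With 182 colours, the colouring i ↦ i on {1, ..., 182} uses each colour once, avoiding any monochromatic pair, so W(182, 2) > 182. For {1, ..., 183}, pigeonhole forces two integers of the same colour, which form a monochromatic 2-AP. Hence W(182, 2) = 183.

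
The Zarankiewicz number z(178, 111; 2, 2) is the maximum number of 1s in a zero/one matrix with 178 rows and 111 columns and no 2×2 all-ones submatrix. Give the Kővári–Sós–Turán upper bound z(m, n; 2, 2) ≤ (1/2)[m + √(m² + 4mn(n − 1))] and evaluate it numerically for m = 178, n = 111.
z(178, 111; 2, 2) ≤ (1/2)[178 + √(178² + 4·178·111·110)] = (1/2)[178 + √8725204] = 1565.9228

Kővári–Sós–Turán: let r_1, ..., r_178 be the row sums and z = Σ r_i the total number of 1s. Each pair of columns can share at most one row with both entries 1 (else a 2×2 all-ones block appears), so Σ_i C(r_i, 2) ≤ C(111, 2) = 6105. By convexity Σ_i C(r_i, 2) ≥ 178·C(z/178, 2) = z(z − 178)/(2·178), giving z² − 178z − 178·111·110 ≤ 0 and hence z ≤ (1/2)[178 + √(31684 + 4·2173380)] = (1/2)[178 + √8725204] ≈ (1/2)(178 + 2953.8456) = 1565.9228.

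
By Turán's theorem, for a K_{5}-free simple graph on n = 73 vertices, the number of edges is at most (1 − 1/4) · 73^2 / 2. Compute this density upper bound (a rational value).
Turán density bound = (3/4) · 73^2/2 = 15987/8 ≈ 1998.375

Turán's theorem: ex(n, K_{r+1}) is achieved by the complete r-partite Turán graph T(n, r) with parts as balanced as possible, and is at most (1 − 1/r) · n^2/2. For r = 4, n = 73: the density bound is (3/4) · 5329/2 = 15987/8 ≈ 1998.375. The integer-valued extremum is e(T(73, 4)) = 1998, which is strictly less than the density bound 15987/8 since 4 ∤ 73 (the parts of T(73, 4) cannot all be equal).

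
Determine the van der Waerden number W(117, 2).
W(117, 2) = 117 + 1 = 118

A 2-term AP is any pair of integers, so a monochromatic 2-AP exists iff some colour is used at least twice. With 117 colours, the colouring i ↦ i on {1, ..., 117} uses each colour once, avoiding any monochromatic pair, so W(117, 2) > 117. For {1, ..., 118}, pigeonhole forces two integers of the same colour, which form a monochromatic 2-AP. Hence W(117, 2) = 118.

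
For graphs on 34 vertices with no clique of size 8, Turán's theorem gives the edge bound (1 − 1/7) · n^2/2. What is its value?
Turán density bound = (6/7) · 34^2/2 = 3468/7 ≈ 495.4286

Turán's theorem: ex(n, K_{r+1}) is achieved by the complete r-partite Turán graph T(n, r) with parts as balanced as possible, and is at most (1 − 1/r) · n^2/2. For r = 7, n = 34: the density bound is (6/7) · 1156/2 = 3468/7 ≈ 495.4286. The integer-valued extremum is e(T(34, 7)) = 495, which is strictly less than the density bound 3468/7 since 7 ∤ 34 (the parts of T(34, 7) cannot all be equal).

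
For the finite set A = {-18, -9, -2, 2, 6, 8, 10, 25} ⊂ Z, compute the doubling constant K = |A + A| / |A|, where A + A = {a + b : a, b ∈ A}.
K = |A + A| / |A| = 31/8

Enumerate A + A = {a + b : a, b ∈ A}. With |A| = 8, there are |A|^2 = 64 ordered sum pairs; collecting distinct values, A + A = {-36, -27, -20, -18, -16, -12, -11, -10, -8, -7, -4, -3, -1, 0, 1, 4, 6, 7, 8, 10, 12, 14, 16, 18, 20, 23, 27, 31, 33, 35, 50}, so |A + A| = 31. Thus K = 31/8. For comparison, the minimum possible |A + A| over all 8-element sets is 2·8 − 1 = 15 (so min K = 15/8), attained only by arithmetic progressions.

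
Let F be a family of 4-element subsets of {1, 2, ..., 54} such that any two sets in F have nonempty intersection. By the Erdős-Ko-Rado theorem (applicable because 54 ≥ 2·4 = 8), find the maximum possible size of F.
max |F| = C(53, 3) = 23426

Erdős-Ko-Rado (1961): when n ≥ 2k, max |F| = C(n−1, k−1). The bound is attained by the star {A : i ∈ A} for any fixed i ∈ [n]. Here C(54−1, 4−1) = C(53, 3) = 23426.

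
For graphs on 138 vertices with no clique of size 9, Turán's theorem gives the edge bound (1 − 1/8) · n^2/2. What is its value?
Turán density bound = (7/8) · 138^2/2 = 33327/4 ≈ 8331.75

Turán's theorem: ex(n, K_{r+1}) is achieved by the complete r-partite Turán graph T(n, r) with parts as balanced as possible, and is at most (1 − 1/r) · n^2/2. For r = 8, n = 138: the density bound is (7/8) · 19044/2 = 33327/4 ≈ 8331.75. The integer-valued extremum is e(T(138, 8)) = 8331, which is strictly less than the density bound 33327/4 since 8 ∤ 138 (the parts of T(138, 8) cannot all be equal).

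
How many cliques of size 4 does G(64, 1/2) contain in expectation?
E[# K_4] = C(64, 4) · (1/2)^C(4, 2) = 635376 / 2^6 = 39711/4 = 9927.75

For each 4-subset S of vertices (there are C(64, 4) = 635376 such S), let X_S = 1 if S induces a K_4 (all C(4, 2) = 6 edges present). Then P(X_S = 1) = (1/2)^6 = 1/64. By linearity of expectation, E[# K_4] = C(64, 4) · (1/2)^6 = 635376 / 64 = 39711/4 = 9927.75.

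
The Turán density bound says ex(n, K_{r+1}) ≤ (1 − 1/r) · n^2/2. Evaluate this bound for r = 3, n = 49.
Turán density bound = (2/3) · 49^2/2 = 2401/3 ≈ 800.3333

Turán's theorem: ex(n, K_{r+1}) is achieved by the complete r-partite Turán graph T(n, r) with parts as balanced as possible, and is at most (1 − 1/r) · n^2/2. For r = 3, n = 49: the density bound is (2/3) · 2401/2 = 2401/3 ≈ 800.3333. The integer-valued extremum is e(T(49, 3)) = 800, which is strictly less than the density bound 2401/3 since 3 ∤ 49 (the parts of T(49, 3) cannot all be equal).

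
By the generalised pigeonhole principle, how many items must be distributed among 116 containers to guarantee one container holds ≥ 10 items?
n = (10 − 1)·116 + 1 = 1045

By the generalised pigeonhole principle, to guarantee some box contains ≥ r objects we need more than (r − 1) · k objects total. Threshold: n = (r − 1) · k + 1. With r = 10 and k = 116: n = 9 · 116 + 1 = 1044 + 1 = 1045. For n = 1044 = 9 · 116, we can put exactly 9 objects in every box, avoiding 10 in any single one — so 1045 is tight.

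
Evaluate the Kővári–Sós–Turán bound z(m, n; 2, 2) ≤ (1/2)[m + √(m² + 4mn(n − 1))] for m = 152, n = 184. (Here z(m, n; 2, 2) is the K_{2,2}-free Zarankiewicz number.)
z(152, 184; 2, 2) ≤ (1/2)[152 + √(152² + 4·152·184·183)] = (1/2)[152 + √20495680] = 2339.6077

Kővári–Sós–Turán: let r_1, ..., r_152 be the row sums and z = Σ r_i the total number of 1s. Each pair of columns can share at most one row with both entries 1 (else a 2×2 all-ones block appears), so Σ_i C(r_i, 2) ≤ C(184, 2) = 16836. By convexity Σ_i C(r_i, 2) ≥ 152·C(z/152, 2) = z(z − 152)/(2·152), giving z² − 152z − 152·184·183 ≤ 0 and hence z ≤ (1/2)[152 + √(23104 + 4·5118144)] = (1/2)[152 + √20495680] ≈ (1/2)(152 + 4527.2155) = 2339.6077.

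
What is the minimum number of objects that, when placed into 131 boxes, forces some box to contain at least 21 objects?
n = (21 − 1)·131 + 1 = 2621

By the generalised pigeonhole principle, to guarantee some box contains ≥ r objects we need more than (r − 1) · k objects total. Threshold: n = (r − 1) · k + 1. With r = 21 and k = 131: n = 20 · 131 + 1 = 2620 + 1 = 2621. For n = 2620 = 20 · 131, we can put exactly 20 objects in every box, avoiding 21 in any single one — so 2621 is tight.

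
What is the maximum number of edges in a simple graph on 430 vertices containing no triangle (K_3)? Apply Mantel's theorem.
ex(430, K_3) = ⌊430^2/4⌋ = 46225

Mantel (1907): a triangle-free graph on n vertices has at most ⌊n^2/4⌋ edges, with equality for the complete bipartite graph K_{⌊n/2⌋, ⌈n/2⌉}. For n = 430: ⌊430^2/4⌋ = ⌊184900/4⌋ = 46225. The extremal graph is K_{215, 215}, which has 215·215 = 46225 edges.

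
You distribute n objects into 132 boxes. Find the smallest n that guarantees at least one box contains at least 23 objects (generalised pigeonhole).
n = (23 − 1)·132 + 1 = 2905

By the generalised pigeonhole principle, to guarantee some box contains ≥ r objects we need more than (r − 1) · k objects total. Threshold: n = (r − 1) · k + 1. With r = 23 and k = 132: n = 22 · 132 + 1 = 2904 + 1 = 2905. For n = 2904 = 22 · 132, we can put exactly 22 objects in every box, avoiding 23 in any single one — so 2905 is tight.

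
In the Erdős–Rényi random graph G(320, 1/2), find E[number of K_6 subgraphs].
E[# K_6] = C(320, 6) · (1/2)^C(6, 2) = 1422630723360 / 2^15 = 44457210105/1024 ≈ 43415244.243164

For each 6-subset S of vertices (there are C(320, 6) = 1422630723360 such S), let X_S = 1 if S induces a K_6 (all C(6, 2) = 15 edges present). Then P(X_S = 1) = (1/2)^15 = 1/32768. By linearity of expectation, E[# K_6] = C(320, 6) · (1/2)^15 = 1422630723360 / 32768 = 44457210105/1024 ≈ 43415244.243164.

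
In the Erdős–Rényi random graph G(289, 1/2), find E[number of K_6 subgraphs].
E[# K_6] = C(289, 6) · (1/2)^C(6, 2) = 768013694448 / 2^15 = 48000855903/2048 ≈ 23437917.921387

For each 6-subset S of vertices (there are C(289, 6) = 768013694448 such S), let X_S = 1 if S induces a K_6 (all C(6, 2) = 15 edges present). Then P(X_S = 1) = (1/2)^15 = 1/32768. By linearity of expectation, E[# K_6] = C(289, 6) · (1/2)^15 = 768013694448 / 32768 = 48000855903/2048 ≈ 23437917.921387.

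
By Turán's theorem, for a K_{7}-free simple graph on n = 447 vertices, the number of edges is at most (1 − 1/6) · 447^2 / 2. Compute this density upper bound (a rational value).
Turán density bound = (5/6) · 447^2/2 = 333015/4 ≈ 83253.75

Turán's theorem: ex(n, K_{r+1}) is achieved by the complete r-partite Turán graph T(n, r) with parts as balanced as possible, and is at most (1 − 1/r) · n^2/2. For r = 6, n = 447: the density bound is (5/6) · 199809/2 = 333015/4 ≈ 83253.75. The integer-valued extremum is e(T(447, 6)) = 83253, which is strictly less than the density bound 333015/4 since 6 ∤ 447 (the parts of T(447, 6) cannot all be equal).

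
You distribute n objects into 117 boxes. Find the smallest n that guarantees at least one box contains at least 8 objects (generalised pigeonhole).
n = (8 − 1)·117 + 1 = 820

By the generalised pigeonhole principle, to guarantee some box contains ≥ r objects we need more than (r − 1) · k objects total. Threshold: n = (r − 1) · k + 1. With r = 8 and k = 117: n = 7 · 117 + 1 = 819 + 1 = 820. For n = 819 = 7 · 117, we can put exactly 7 objects in every box, avoiding 8 in any single one — so 820 is tight.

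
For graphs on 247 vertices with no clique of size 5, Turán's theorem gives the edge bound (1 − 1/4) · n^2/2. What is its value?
Turán density bound = (3/4) · 247^2/2 = 183027/8 ≈ 22878.375

Turán's theorem: ex(n, K_{r+1}) is achieved by the complete r-partite Turán graph T(n, r) with parts as balanced as possible, and is at most (1 − 1/r) · n^2/2. For r = 4, n = 247: the density bound is (3/4) · 61009/2 = 183027/8 ≈ 22878.375. The integer-valued extremum is e(T(247, 4)) = 22878, which is strictly less than the density bound 183027/8 since 4 ∤ 247 (the parts of T(247, 4) cannot all be equal).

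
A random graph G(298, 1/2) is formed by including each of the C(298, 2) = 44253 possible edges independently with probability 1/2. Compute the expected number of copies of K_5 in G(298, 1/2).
E[# K_5] = C(298, 5) · (1/2)^C(5, 2) = 18934442604 / 2^10 = 4733610651/256 ≈ 18490666.605469

For each 5-subset S of vertices (there are C(298, 5) = 18934442604 such S), let X_S = 1 if S induces a K_5 (all C(5, 2) = 10 edges present). Then P(X_S = 1) = (1/2)^10 = 1/1024. By linearity of expectation, E[# K_5] = C(298, 5) · (1/2)^10 = 18934442604 / 1024 = 4733610651/256 ≈ 18490666.605469.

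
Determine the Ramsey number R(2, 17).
R(2, 17) = 17

R(2, k) = k for all k ≥ 2: in a 2-colouring of K_k, either some edge is red (a red K_2) or all edges are blue (a blue K_k). And K_{16} coloured all-blue has no blue K_17, so R(2, 17) > 16. Hence R(2, 17) = 17.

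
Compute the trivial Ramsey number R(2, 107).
R(2, 107) = 107

R(2, k) = k for all k ≥ 2: in a 2-colouring of K_k, either some edge is red (a red K_2) or all edges are blue (a blue K_k). And K_{106} coloured all-blue has no blue K_107, so R(2, 107) > 106. Hence R(2, 107) = 107.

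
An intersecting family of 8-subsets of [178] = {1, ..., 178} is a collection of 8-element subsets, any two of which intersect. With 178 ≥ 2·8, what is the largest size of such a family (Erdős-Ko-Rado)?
max |F| = C(177, 7) = 957664425960

Erdős-Ko-Rado (1961): when n ≥ 2k, max |F| = C(n−1, k−1). The bound is attained by the star {A : i ∈ A} for any fixed i ∈ [n]. Here C(178−1, 8−1) = C(177, 7) = 957664425960.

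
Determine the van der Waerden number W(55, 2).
W(55, 2) = 55 + 1 = 56

A 2-term AP is any pair of integers, so a monochromatic 2-AP exists iff some colour is used at least twice. With 55 colours, the colouring i ↦ i on {1, ..., 55} uses each colour once, avoiding any monochromatic pair, so W(55, 2) > 55. For {1, ..., 56}, pigeonhole forces two integers of the same colour, which form a monochromatic 2-AP. Hence W(55, 2) = 56.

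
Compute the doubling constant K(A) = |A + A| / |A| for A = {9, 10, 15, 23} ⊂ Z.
K = |A + A| / |A| = 10/4 = 5/2

Enumerate A + A = {a + b : a, b ∈ A}. With |A| = 4, there are |A|^2 = 16 ordered sum pairs; collecting distinct values, A + A = {18, 19, 20, 24, 25, 30, 32, 33, 38, 46}, so |A + A| = 10. Thus K = 10/4 = 5/2. For comparison, the minimum possible |A + A| over all 4-element sets is 2·4 − 1 = 7 (so min K = 7/4), attained only by arithmetic progressions.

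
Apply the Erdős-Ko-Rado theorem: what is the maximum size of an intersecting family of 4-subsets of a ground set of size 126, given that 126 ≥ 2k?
max |F| = C(125, 3) = 317750

The Erdős-Ko-Rado theorem states: for n ≥ 2k, an intersecting family of k-subsets of an n-element set has size at most C(n − 1, k − 1), with equality for 'star' families {A ⊆ [n] : |A| = k, i ∈ A} (fix an element i). For n = 126, k = 4: C(125, 3) = 317750.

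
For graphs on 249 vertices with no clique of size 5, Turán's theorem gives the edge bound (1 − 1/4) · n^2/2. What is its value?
Turán density bound = (3/4) · 249^2/2 = 186003/8 ≈ 23250.375

Turán's theorem: ex(n, K_{r+1}) is achieved by the complete r-partite Turán graph T(n, r) with parts as balanced as possible, and is at most (1 − 1/r) · n^2/2. For r = 4, n = 249: the density bound is (3/4) · 62001/2 = 186003/8 ≈ 23250.375. The integer-valued extremum is e(T(249, 4)) = 23250, which is strictly less than the density bound 186003/8 since 4 ∤ 249 (the parts of T(249, 4) cannot all be equal).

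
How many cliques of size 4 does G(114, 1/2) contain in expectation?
E[# K_4] = C(114, 4) · (1/2)^C(4, 2) = 6672876 / 2^6 = 1668219/16 = 104263.6875

For each 4-subset S of vertices (there are C(114, 4) = 6672876 such S), let X_S = 1 if S induces a K_4 (all C(4, 2) = 6 edges present). Then P(X_S = 1) = (1/2)^6 = 1/64. By linearity of expectation, E[# K_4] = C(114, 4) · (1/2)^6 = 6672876 / 64 = 1668219/16 = 104263.6875.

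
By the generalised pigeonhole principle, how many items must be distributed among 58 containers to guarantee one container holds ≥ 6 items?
n = (6 − 1)·58 + 1 = 291

By the generalised pigeonhole principle, to guarantee some box contains ≥ r objects we need more than (r − 1) · k objects total. Threshold: n = (r − 1) · k + 1. With r = 6 and k = 58: n = 5 · 58 + 1 = 290 + 1 = 291. For n = 290 = 5 · 58, we can put exactly 5 objects in every box, avoiding 6 in any single one — so 291 is tight.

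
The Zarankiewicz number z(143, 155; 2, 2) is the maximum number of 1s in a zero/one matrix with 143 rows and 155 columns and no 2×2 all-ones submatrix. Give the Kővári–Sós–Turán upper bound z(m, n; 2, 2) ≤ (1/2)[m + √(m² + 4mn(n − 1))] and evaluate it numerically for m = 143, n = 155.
z(143, 155; 2, 2) ≤ (1/2)[143 + √(143² + 4·143·155·154)] = (1/2)[143 + √13674089] = 1920.4246

Kővári–Sós–Turán: let r_1, ..., r_143 be the row sums and z = Σ r_i the total number of 1s. Each pair of columns can share at most one row with both entries 1 (else a 2×2 all-ones block appears), so Σ_i C(r_i, 2) ≤ C(155, 2) = 11935. By convexity Σ_i C(r_i, 2) ≥ 143·C(z/143, 2) = z(z − 143)/(2·143), giving z² − 143z − 143·155·154 ≤ 0 and hence z ≤ (1/2)[143 + √(20449 + 4·3413410)] = (1/2)[143 + √13674089] ≈ (1/2)(143 + 3697.8492) = 1920.4246.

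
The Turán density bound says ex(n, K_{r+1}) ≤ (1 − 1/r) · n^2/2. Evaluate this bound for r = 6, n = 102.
Turán density bound = (5/6) · 102^2/2 = 4335

Turán's theorem: ex(n, K_{r+1}) is achieved by the complete r-partite Turán graph T(n, r) with parts as balanced as possible, and is at most (1 − 1/r) · n^2/2. For r = 6, n = 102: the density bound is (5/6) · 10404/2 = 4335. Since 6 ∣ 102, the Turán graph T(102, 6) has parts of equal size 17, and its edge count e(T(102, 6)) = 4335 attains the density bound exactly.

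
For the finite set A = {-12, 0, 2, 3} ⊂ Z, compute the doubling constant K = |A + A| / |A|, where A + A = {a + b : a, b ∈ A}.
K = |A + A| / |A| = 10/4 = 5/2

Enumerate A + A = {a + b : a, b ∈ A}. With |A| = 4, there are |A|^2 = 16 ordered sum pairs; collecting distinct values, A + A = {-24, -12, -10, -9, 0, 2, 3, 4, 5, 6}, so |A + A| = 10. Thus K = 10/4 = 5/2. For comparison, the minimum possible |A + A| over all 4-element sets is 2·4 − 1 = 7 (so min K = 7/4), attained only by arithmetic progressions.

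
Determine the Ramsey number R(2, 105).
R(2, 105) = 105

R(2, k) = k for all k ≥ 2: in a 2-colouring of K_k, either some edge is red (a red K_2) or all edges are blue (a blue K_k). And K_{104} coloured all-blue has no blue K_105, so R(2, 105) > 104. Hence R(2, 105) = 105.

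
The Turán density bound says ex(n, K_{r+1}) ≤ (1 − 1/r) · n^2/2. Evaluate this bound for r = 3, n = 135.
Turán density bound = (2/3) · 135^2/2 = 6075

Turán's theorem: ex(n, K_{r+1}) is achieved by the complete r-partite Turán graph T(n, r) with parts as balanced as possible, and is at most (1 − 1/r) · n^2/2. For r = 3, n = 135: the density bound is (2/3) · 18225/2 = 6075. Since 3 ∣ 135, the Turán graph T(135, 3) has parts of equal size 45, and its edge count e(T(135, 3)) = 6075 attains the density bound exactly.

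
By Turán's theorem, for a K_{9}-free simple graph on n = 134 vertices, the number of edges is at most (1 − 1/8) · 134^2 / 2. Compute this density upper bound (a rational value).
Turán density bound = (7/8) · 134^2/2 = 31423/4 ≈ 7855.75

Turán's theorem: ex(n, K_{r+1}) is achieved by the complete r-partite Turán graph T(n, r) with parts as balanced as possible, and is at most (1 − 1/r) · n^2/2. For r = 8, n = 134: the density bound is (7/8) · 17956/2 = 31423/4 ≈ 7855.75. The integer-valued extremum is e(T(134, 8)) = 7855, which is strictly less than the density bound 31423/4 since 8 ∤ 134 (the parts of T(134, 8) cannot all be equal).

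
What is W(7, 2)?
W(7, 2) = 7 + 1 = 8

A 2-term AP is any pair of integers, so a monochromatic 2-AP exists iff some colour is used at least twice. With 7 colours, the colouring i ↦ i on {1, ..., 7} uses each colour once, avoiding any monochromatic pair, so W(7, 2) > 7. For {1, ..., 8}, pigeonhole forces two integers of the same colour, which form a monochromatic 2-AP. Hence W(7, 2) = 8.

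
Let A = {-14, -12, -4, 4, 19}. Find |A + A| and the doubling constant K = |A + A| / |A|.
K = |A + A| / |A| = 14/5

Enumerate A + A = {a + b : a, b ∈ A}. With |A| = 5, there are |A|^2 = 25 ordered sum pairs; collecting distinct values, A + A = {-28, -26, -24, -18, -16, -10, -8, 0, 5, 7, 8, 15, 23, 38}, so |A + A| = 14. Thus K = 14/5. For comparison, the minimum possible |A + A| over all 5-element sets is 2·5 − 1 = 9 (so min K = 9/5), attained only by arithmetic progressions.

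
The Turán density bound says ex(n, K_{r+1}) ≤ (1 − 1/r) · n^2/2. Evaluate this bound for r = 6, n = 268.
Turán density bound = (5/6) · 268^2/2 = 89780/3 ≈ 29926.6667

Turán's theorem: ex(n, K_{r+1}) is achieved by the complete r-partite Turán graph T(n, r) with parts as balanced as possible, and is at most (1 − 1/r) · n^2/2. For r = 6, n = 268: the density bound is (5/6) · 71824/2 = 89780/3 ≈ 29926.6667. The integer-valued extremum is e(T(268, 6)) = 29926, which is strictly less than the density bound 89780/3 since 6 ∤ 268 (the parts of T(268, 6) cannot all be equal).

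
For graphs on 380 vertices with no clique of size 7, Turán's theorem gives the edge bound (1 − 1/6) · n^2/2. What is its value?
Turán density bound = (5/6) · 380^2/2 = 180500/3 ≈ 60166.6667

Turán's theorem: ex(n, K_{r+1}) is achieved by the complete r-partite Turán graph T(n, r) with parts as balanced as possible, and is at most (1 − 1/r) · n^2/2. For r = 6, n = 380: the density bound is (5/6) · 144400/2 = 180500/3 ≈ 60166.6667. The integer-valued extremum is e(T(380, 6)) = 60166, which is strictly less than the density bound 180500/3 since 6 ∤ 380 (the parts of T(380, 6) cannot all be equal).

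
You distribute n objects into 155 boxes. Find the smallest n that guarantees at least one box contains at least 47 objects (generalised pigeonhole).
n = (47 − 1)·155 + 1 = 7131

By the generalised pigeonhole principle, to guarantee some box contains ≥ r objects we need more than (r − 1) · k objects total. Threshold: n = (r − 1) · k + 1. With r = 47 and k = 155: n = 46 · 155 + 1 = 7130 + 1 = 7131. For n = 7130 = 46 · 155, we can put exactly 46 objects in every box, avoiding 47 in any single one — so 7131 is tight.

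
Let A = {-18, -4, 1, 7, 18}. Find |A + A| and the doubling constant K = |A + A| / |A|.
K = |A + A| / |A| = 14/5

Enumerate A + A = {a + b : a, b ∈ A}. With |A| = 5, there are |A|^2 = 25 ordered sum pairs; collecting distinct values, A + A = {-36, -22, -17, -11, -8, -3, 0, 2, 3, 8, 14, 19, 25, 36}, so |A + A| = 14. Thus K = 14/5. For comparison, the minimum possible |A + A| over all 5-element sets is 2·5 − 1 = 9 (so min K = 9/5), attained only by arithmetic progressions.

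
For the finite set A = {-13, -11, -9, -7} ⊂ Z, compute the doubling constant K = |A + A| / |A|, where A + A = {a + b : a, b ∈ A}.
K = |A + A| / |A| = 7/4

Enumerate A + A = {a + b : a, b ∈ A}. With |A| = 4, there are |A|^2 = 16 ordered sum pairs; collecting distinct values, A + A = {-26, -24, -22, -20, -18, -16, -14}, so |A + A| = 7. Thus K = 7/4. Here |A + A| = 2|A| − 1 = 7, the minimum possible — so K = 7/4 is minimal, which holds iff A is an arithmetic progression.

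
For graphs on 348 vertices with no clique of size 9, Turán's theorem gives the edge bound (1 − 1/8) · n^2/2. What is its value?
Turán density bound = (7/8) · 348^2/2 = 52983

Turán's theorem: ex(n, K_{r+1}) is achieved by the complete r-partite Turán graph T(n, r) with parts as balanced as possible, and is at most (1 − 1/r) · n^2/2. For r = 8, n = 348: the density bound is (7/8) · 121104/2 = 52983. The integer-valued extremum is e(T(348, 8)) = 52982, which is strictly less than the density bound 52983 since 8 ∤ 348 (the parts of T(348, 8) cannot all be equal).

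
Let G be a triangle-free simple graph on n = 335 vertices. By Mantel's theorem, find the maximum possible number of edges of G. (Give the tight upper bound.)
ex(335, K_3) = ⌊335^2/4⌋ = 28056

Mantel (1907): a triangle-free graph on n vertices has at most ⌊n^2/4⌋ edges, with equality for the complete bipartite graph K_{⌊n/2⌋, ⌈n/2⌉}. For n = 335: ⌊335^2/4⌋ = ⌊112225/4⌋ = 28056. The extremal graph is K_{167, 168}, which has 167·168 = 28056 edges.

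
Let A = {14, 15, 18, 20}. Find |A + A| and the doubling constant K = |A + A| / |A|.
K = |A + A| / |A| = 10/4 = 5/2

Enumerate A + A = {a + b : a, b ∈ A}. With |A| = 4, there are |A|^2 = 16 ordered sum pairs; collecting distinct values, A + A = {28, 29, 30, 32, 33, 34, 35, 36, 38, 40}, so |A + A| = 10. Thus K = 10/4 = 5/2. For comparison, the minimum possible |A + A| over all 4-element sets is 2·4 − 1 = 7 (so min K = 7/4), attained only by arithmetic progressions.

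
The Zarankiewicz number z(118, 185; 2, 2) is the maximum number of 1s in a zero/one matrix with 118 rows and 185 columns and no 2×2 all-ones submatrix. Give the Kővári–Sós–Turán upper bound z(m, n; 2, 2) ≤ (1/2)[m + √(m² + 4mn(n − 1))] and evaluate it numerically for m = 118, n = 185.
z(118, 185; 2, 2) ≤ (1/2)[118 + √(118² + 4·118·185·184)] = (1/2)[118 + √16080804] = 2064.0439

Kővári–Sós–Turán: let r_1, ..., r_118 be the row sums and z = Σ r_i the total number of 1s. Each pair of columns can share at most one row with both entries 1 (else a 2×2 all-ones block appears), so Σ_i C(r_i, 2) ≤ C(185, 2) = 17020. By convexity Σ_i C(r_i, 2) ≥ 118·C(z/118, 2) = z(z − 118)/(2·118), giving z² − 118z − 118·185·184 ≤ 0 and hence z ≤ (1/2)[118 + √(13924 + 4·4016720)] = (1/2)[118 + √16080804] ≈ (1/2)(118 + 4010.0878) = 2064.0439.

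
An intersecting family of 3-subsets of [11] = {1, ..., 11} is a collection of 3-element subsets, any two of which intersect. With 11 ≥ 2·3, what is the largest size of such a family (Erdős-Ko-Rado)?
max |F| = C(10, 2) = 45

Erdős-Ko-Rado (1961): when n ≥ 2k, max |F| = C(n−1, k−1). The bound is attained by the star {A : i ∈ A} for any fixed i ∈ [n]. Here C(11−1, 3−1) = C(10, 2) = 45.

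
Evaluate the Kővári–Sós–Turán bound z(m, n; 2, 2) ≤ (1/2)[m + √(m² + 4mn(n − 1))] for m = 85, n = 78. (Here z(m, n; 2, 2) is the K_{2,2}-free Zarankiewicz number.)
z(85, 78; 2, 2) ≤ (1/2)[85 + √(85² + 4·85·78·77)] = (1/2)[85 + √2049265] = 758.2627

Kővári–Sós–Turán: let r_1, ..., r_85 be the row sums and z = Σ r_i the total number of 1s. Each pair of columns can share at most one row with both entries 1 (else a 2×2 all-ones block appears), so Σ_i C(r_i, 2) ≤ C(78, 2) = 3003. By convexity Σ_i C(r_i, 2) ≥ 85·C(z/85, 2) = z(z − 85)/(2·85), giving z² − 85z − 85·78·77 ≤ 0 and hence z ≤ (1/2)[85 + √(7225 + 4·510510)] = (1/2)[85 + √2049265] ≈ (1/2)(85 + 1431.5254) = 758.2627.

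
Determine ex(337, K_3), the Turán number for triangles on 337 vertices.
ex(337, K_3) = ⌊337^2/4⌋ = 28392

Mantel (1907): a triangle-free graph on n vertices has at most ⌊n^2/4⌋ edges, with equality for the complete bipartite graph K_{⌊n/2⌋, ⌈n/2⌉}. For n = 337: ⌊337^2/4⌋ = ⌊113569/4⌋ = 28392. The extremal graph is K_{168, 169}, which has 168·169 = 28392 edges.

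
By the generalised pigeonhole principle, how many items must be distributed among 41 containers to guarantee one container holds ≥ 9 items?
n = (9 − 1)·41 + 1 = 329

By the generalised pigeonhole principle, to guarantee some box contains ≥ r objects we need more than (r − 1) · k objects total. Threshold: n = (r − 1) · k + 1. With r = 9 and k = 41: n = 8 · 41 + 1 = 328 + 1 = 329. For n = 328 = 8 · 41, we can put exactly 8 objects in every box, avoiding 9 in any single one — so 329 is tight.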